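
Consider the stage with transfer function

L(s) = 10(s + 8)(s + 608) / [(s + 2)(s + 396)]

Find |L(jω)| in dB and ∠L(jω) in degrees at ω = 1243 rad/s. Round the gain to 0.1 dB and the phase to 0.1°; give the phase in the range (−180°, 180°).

At s = jω = j1243:
zero (s+8): 8 + j1243 → |·| = √(8²+1243²) = √1545113 ≈ 1243, ∠ = arctan(1243/8) ≈ 89.63°
zero (s+608): 608 + j1243 → |·| = √(608²+1243²) = √1914713 ≈ 1383.7, ∠ = arctan(1243/608) ≈ 63.93°
pole (s+2): 2 + j1243 → |·| = √(2²+1243²) = √1545053 ≈ 1243, ∠ = arctan(1243/2) ≈ 89.91°
pole (s+396): 396 + j1243 → |·| = √(396²+1243²) = √1701865 ≈ 1304.6, ∠ = arctan(1243/396) ≈ 72.33°
|L| = 10 · 1.7199e+06 / 1.6216e+06 ≈ 10.606
Gain = 20 log₁₀(10.606) ≈ 20.51 dB
∠L = 153.56° − 162.24° = -8.68°

20.5 dB, -8.7°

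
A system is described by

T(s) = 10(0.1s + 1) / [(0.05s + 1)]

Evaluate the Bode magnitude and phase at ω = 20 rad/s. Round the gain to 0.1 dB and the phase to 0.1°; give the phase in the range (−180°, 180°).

24.0 dB, 18.4°

At ω = 20 rad/s:
zero (1 + j20·0.1) = 1 + j2 → |·| ≈ 2.2361, ∠ ≈ 63.43°
pole (1 + j20·0.05) = 1 + j1 → |·| ≈ 1.4142, ∠ ≈ 45.00°
|T| = 10 · 2.2361 / (1.4142) ≈ 15.812
Gain = 20 log₁₀(15.812) ≈ 23.98 dB
∠T = (63.43°) − (45.00°) = 18.43°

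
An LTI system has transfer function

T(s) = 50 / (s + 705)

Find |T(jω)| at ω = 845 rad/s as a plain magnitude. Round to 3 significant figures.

At s = jω = j845:
pole (s+705): 705 + j845 → |·| = √(705²+845²) = √1211050 ≈ 1100.5, ∠ = arctan(845/705) ≈ 50.16°
|T| = 50 / 1100.5 ≈ 0.045434

0.0454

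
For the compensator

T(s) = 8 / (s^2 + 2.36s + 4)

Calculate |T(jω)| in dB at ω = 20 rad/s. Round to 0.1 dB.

At s = jω = j20:
quadratic: (j20)² + 2.36·j20 + 4 = -396 + j47.2 → |·| ≈ 398.8, ∠ ≈ 173.20°
|T| = 8 / 398.8 ≈ 0.02006
Gain = 20 log₁₀(0.02006) ≈ -33.95 dB

-34.0 dB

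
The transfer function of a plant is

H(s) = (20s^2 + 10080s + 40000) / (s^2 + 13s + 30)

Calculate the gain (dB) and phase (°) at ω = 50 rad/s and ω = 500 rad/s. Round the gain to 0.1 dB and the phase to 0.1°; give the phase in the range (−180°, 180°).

ω = 50: 45.9 dB, -74.1°; ω = 500: 29.0 dB, -44.0°

Substitute s = j50:
Numerator: 20(j50)^2 + 10080(j50) + 40000 = -10000 + j504000
Denominator: (j50)^2 + 13(j50) + 30 = -2470 + j650
|N| = √(10000² + 504000²) ≈ 5.041e+05, ∠N ≈ 91.14°
|D| = √(2470² + 650²) ≈ 2554.1, ∠D ≈ 165.26°
|H| = 5.041e+05 / 2554.1 ≈ 197.37
Gain = 20 log₁₀(197.37) ≈ 45.91 dB
∠H = 91.14° − 165.26° = -74.12°

Substitute s = j500:
Numerator: 20(j500)^2 + 10080(j500) + 40000 = -4960000 + j5040000
Denominator: (j500)^2 + 13(j500) + 30 = -249970 + j6500
|N| = √(4960000² + 5040000²) ≈ 7.0713e+06, ∠N ≈ 134.54°
|D| = √(249970² + 6500²) ≈ 2.5005e+05, ∠D ≈ 178.51°
|H| = 7.0713e+06 / 2.5005e+05 ≈ 28.28
Gain = 20 log₁₀(28.28) ≈ 29.03 dB
∠H = 134.54° − 178.51° = -43.97°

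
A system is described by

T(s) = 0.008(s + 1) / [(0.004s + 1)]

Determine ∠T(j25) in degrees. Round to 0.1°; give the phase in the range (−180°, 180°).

82.0°

At ω = 25 rad/s:
zero (1 + j25·1) = 1 + j25 → |·| ≈ 25.02, ∠ ≈ 87.71°
pole (1 + j25·0.004) = 1 + j0.1 → |·| ≈ 1.005, ∠ ≈ 5.71°
∠T = (87.71°) − (5.71°) = 82.00°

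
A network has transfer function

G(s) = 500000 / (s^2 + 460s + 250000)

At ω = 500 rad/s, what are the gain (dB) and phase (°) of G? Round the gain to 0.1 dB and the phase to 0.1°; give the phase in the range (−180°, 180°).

At s = jω = j500:
quadratic: (j500)² + 460·j500 + 250000 = 0 + j230000 → |·| ≈ 2.3e+05, ∠ ≈ 90.00°
|G| = 500000 / 2.3e+05 ≈ 2.1739
Gain = 20 log₁₀(2.1739) ≈ 6.74 dB
∠G = 0.00° − 90.00° = -90.00°

6.7 dB, -90.0°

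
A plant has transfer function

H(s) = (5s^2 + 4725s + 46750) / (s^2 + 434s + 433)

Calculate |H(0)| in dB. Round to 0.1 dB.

40.7 dB

H(0) = 46750 / 433 ≈ 107.97
20 log₁₀(107.97) ≈ 40.67 dB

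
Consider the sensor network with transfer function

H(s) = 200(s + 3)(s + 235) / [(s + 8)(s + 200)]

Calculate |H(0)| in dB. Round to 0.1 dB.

38.9 dB

H(0) = 200·3·235 / (8·200) = 88.125
20 log₁₀(88.125) ≈ 38.90 dB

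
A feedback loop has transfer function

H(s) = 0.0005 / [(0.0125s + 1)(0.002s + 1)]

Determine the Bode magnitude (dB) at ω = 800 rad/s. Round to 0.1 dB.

-91.6 dB

At ω = 800 rad/s:
pole (1 + j800·0.0125) = 1 + j10 → |·| ≈ 10.05, ∠ ≈ 84.29°
pole (1 + j800·0.002) = 1 + j1.6 → |·| ≈ 1.8868, ∠ ≈ 57.99°
|H| = 0.0005 · 1 / (10.05 · 1.8868) ≈ 2.6368e-05
Gain = 20 log₁₀(2.6368e-05) ≈ -91.58 dB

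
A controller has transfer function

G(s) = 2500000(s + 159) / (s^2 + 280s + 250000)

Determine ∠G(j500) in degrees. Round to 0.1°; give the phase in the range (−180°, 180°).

-17.6°

At s = jω = j500:
zero (s+159): 159 + j500 → |·| = √(159²+500²) = √275281 ≈ 524.67, ∠ = arctan(500/159) ≈ 72.36°
quadratic: (j500)² + 280·j500 + 250000 = 0 + j140000 → |·| ≈ 1.4e+05, ∠ ≈ 90.00°
∠G = 72.36° − 90.00° = -17.64°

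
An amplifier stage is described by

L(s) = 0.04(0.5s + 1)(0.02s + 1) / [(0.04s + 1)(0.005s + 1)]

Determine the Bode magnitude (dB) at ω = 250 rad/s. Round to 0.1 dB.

At ω = 250 rad/s:
zero (1 + j250·0.5) = 1 + j125 → |·| ≈ 125, ∠ ≈ 89.54°
zero (1 + j250·0.02) = 1 + j5 → |·| ≈ 5.099, ∠ ≈ 78.69°
pole (1 + j250·0.04) = 1 + j10 → |·| ≈ 10.05, ∠ ≈ 84.29°
pole (1 + j250·0.005) = 1 + j1.25 → |·| ≈ 1.6008, ∠ ≈ 51.34°
|L| = 0.04 · 125 · 5.099 / (10.05 · 1.6008) ≈ 1.5847
Gain = 20 log₁₀(1.5847) ≈ 4.00 dB

4.0 dB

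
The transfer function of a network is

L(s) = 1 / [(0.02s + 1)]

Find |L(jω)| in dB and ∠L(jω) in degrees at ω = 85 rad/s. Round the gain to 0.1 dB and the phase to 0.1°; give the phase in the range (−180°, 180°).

At ω = 85 rad/s:
pole (1 + j85·0.02) = 1 + j1.7 → |·| ≈ 1.9723, ∠ ≈ 59.53°
|L| = 1 · 1 / (1.9723) ≈ 0.50702
Gain = 20 log₁₀(0.50702) ≈ -5.90 dB
∠L = (0°) − (59.53°) = -59.53°

-5.9 dB, -59.5°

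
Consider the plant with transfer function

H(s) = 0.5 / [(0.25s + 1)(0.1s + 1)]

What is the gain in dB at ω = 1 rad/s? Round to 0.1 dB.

At ω = 1 rad/s:
pole (1 + j1·0.25) = 1 + j0.25 → |·| ≈ 1.0308, ∠ ≈ 14.04°
pole (1 + j1·0.1) = 1 + j0.1 → |·| ≈ 1.005, ∠ ≈ 5.71°
|H| = 0.5 · 1 / (1.0308 · 1.005) ≈ 0.48265
Gain = 20 log₁₀(0.48265) ≈ -6.33 dB

-6.3 dB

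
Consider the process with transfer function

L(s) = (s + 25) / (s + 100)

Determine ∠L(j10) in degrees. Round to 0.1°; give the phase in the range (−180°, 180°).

16.1°

At s = jω = j10:
zero (s+25): 25 + j10 → |·| = √(25²+10²) = √725 ≈ 26.926, ∠ = arctan(10/25) ≈ 21.80°
pole (s+100): 100 + j10 → |·| = √(100²+10²) = √10100 ≈ 100.5, ∠ = arctan(10/100) ≈ 5.71°
∠L = 21.80° − 5.71° = 16.09°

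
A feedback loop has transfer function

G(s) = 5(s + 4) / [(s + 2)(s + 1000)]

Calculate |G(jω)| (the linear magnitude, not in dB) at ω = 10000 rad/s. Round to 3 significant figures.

0.000498

At s = jω = j10000:
zero (s+4): 4 + j10000 → |·| = √(4²+10000²) = √100000016 ≈ 10000, ∠ = arctan(10000/4) ≈ 89.98°
pole (s+2): 2 + j10000 → |·| = √(2²+10000²) = √100000004 ≈ 10000, ∠ = arctan(10000/2) ≈ 89.99°
pole (s+1000): 1000 + j10000 → |·| = √(1000²+10000²) = √101000000 ≈ 10050, ∠ = arctan(10000/1000) ≈ 84.29°
|G| = 5 · 10000 / 1.005e+08 ≈ 0.00049751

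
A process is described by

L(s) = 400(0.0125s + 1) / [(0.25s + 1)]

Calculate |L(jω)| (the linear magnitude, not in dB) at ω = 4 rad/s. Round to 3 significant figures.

283

At ω = 4 rad/s:
zero (1 + j4·0.0125) = 1 + j0.05 → |·| ≈ 1.0012, ∠ ≈ 2.86°
pole (1 + j4·0.25) = 1 + j1 → |·| ≈ 1.4142, ∠ ≈ 45.00°
|L| = 400 · 1.0012 / (1.4142) ≈ 283.18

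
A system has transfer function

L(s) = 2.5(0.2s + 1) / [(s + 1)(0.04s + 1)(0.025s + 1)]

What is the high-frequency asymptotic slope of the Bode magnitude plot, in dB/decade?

Each pole contributes −20 dB/decade at high frequency; each zero contributes +20 dB/decade.
Net: 1 zero(s) − 3 pole(s) → -40 dB/decade.

-40 dB/decade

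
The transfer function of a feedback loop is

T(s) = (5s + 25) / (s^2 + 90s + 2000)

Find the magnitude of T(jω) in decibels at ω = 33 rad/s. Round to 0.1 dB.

Substitute s = j33:
Numerator: 5(j33) + 25 = 25 + j165
Denominator: (j33)^2 + 90(j33) + 2000 = 911 + j2970
|N| = √(25² + 165²) ≈ 166.88, ∠N ≈ 81.38°
|D| = √(911² + 2970²) ≈ 3106.6, ∠D ≈ 72.95°
|T| = 166.88 / 3106.6 ≈ 0.053718
Gain = 20 log₁₀(0.053718) ≈ -25.40 dB

-25.4 dB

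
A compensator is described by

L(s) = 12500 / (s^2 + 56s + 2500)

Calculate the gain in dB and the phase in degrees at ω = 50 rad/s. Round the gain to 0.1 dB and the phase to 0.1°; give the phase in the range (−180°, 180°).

13.0 dB, -90.0°

At s = jω = j50:
quadratic: (j50)² + 56·j50 + 2500 = 0 + j2800 → |·| ≈ 2800, ∠ ≈ 90.00°
|L| = 12500 / 2800 ≈ 4.4643
Gain = 20 log₁₀(4.4643) ≈ 13.00 dB
∠L = 0.00° − 90.00° = -90.00°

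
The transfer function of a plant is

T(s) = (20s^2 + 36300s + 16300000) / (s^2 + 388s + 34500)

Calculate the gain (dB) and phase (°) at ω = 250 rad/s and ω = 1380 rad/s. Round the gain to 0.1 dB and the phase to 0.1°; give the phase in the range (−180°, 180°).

ω = 250: 44.8 dB, -75.0°; ω = 1380: 29.0 dB, -50.5°

Substitute s = j250:
Numerator: 20(j250)^2 + 36300(j250) + 16300000 = 15050000 + j9075000
Denominator: (j250)^2 + 388(j250) + 34500 = -28000 + j97000
|N| = √(15050000² + 9075000²) ≈ 1.7574e+07, ∠N ≈ 31.09°
|D| = √(28000² + 97000²) ≈ 1.0096e+05, ∠D ≈ 106.10°
|T| = 1.7574e+07 / 1.0096e+05 ≈ 174.07
Gain = 20 log₁₀(174.07) ≈ 44.81 dB
∠T = 31.09° − 106.10° = -75.01°

Substitute s = j1380:
Numerator: 20(j1380)^2 + 36300(j1380) + 16300000 = -21788000 + j50094000
Denominator: (j1380)^2 + 388(j1380) + 34500 = -1869900 + j535440
|N| = √(21788000² + 50094000²) ≈ 5.4627e+07, ∠N ≈ 113.51°
|D| = √(1869900² + 535440²) ≈ 1.9451e+06, ∠D ≈ 164.02°
|T| = 5.4627e+07 / 1.9451e+06 ≈ 28.084
Gain = 20 log₁₀(28.084) ≈ 28.97 dB
∠T = 113.51° − 164.02° = -50.51°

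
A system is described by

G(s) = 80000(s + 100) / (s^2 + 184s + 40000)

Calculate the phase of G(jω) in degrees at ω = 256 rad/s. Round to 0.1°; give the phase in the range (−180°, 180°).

At s = jω = j256:
zero (s+100): 100 + j256 → |·| = √(100²+256²) = √75536 ≈ 274.84, ∠ = arctan(256/100) ≈ 68.66°
quadratic: (j256)² + 184·j256 + 40000 = -25536 + j47104 → |·| ≈ 53581, ∠ ≈ 118.46°
∠G = 68.66° − 118.46° = -49.80°

-49.8°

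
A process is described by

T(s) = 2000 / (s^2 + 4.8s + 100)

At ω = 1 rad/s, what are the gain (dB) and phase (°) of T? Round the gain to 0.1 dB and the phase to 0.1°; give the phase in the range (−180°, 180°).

At s = jω = j1:
quadratic: (j1)² + 4.8·j1 + 100 = 99 + j4.8 → |·| ≈ 99.116, ∠ ≈ 2.78°
|T| = 2000 / 99.116 ≈ 20.178
Gain = 20 log₁₀(20.178) ≈ 26.10 dB
∠T = 0.00° − 2.78° = -2.78°

26.1 dB, -2.8°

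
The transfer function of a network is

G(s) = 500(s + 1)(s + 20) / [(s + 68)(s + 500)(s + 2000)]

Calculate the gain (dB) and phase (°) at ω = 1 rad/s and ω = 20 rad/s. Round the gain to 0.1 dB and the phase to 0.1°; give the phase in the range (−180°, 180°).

At s = jω = j1:
zero (s+1): 1 + j1 → |·| = √(1²+1²) = √2 ≈ 1.4142, ∠ = arctan(1/1) ≈ 45.00°
zero (s+20): 20 + j1 → |·| = √(20²+1²) = √401 ≈ 20.025, ∠ = arctan(1/20) ≈ 2.86°
pole (s+68): 68 + j1 → |·| = √(68²+1²) = √4625 ≈ 68.007, ∠ = arctan(1/68) ≈ 0.84°
pole (s+500): 500 + j1 → |·| = √(500²+1²) = √250001 ≈ 500, ∠ = arctan(1/500) ≈ 0.11°
pole (s+2000): 2000 + j1 → |·| = √(2000²+1²) = √4000001 ≈ 2000, ∠ = arctan(1/2000) ≈ 0.03°
|G| = 500 · 28.319 / 6.8007e+07 ≈ 0.00020821
Gain = 20 log₁₀(0.00020821) ≈ -73.63 dB
∠G = 47.86° − 0.98° = 46.88°

At s = jω = j20:
zero (s+1): 1 + j20 → |·| = √(1²+20²) = √401 ≈ 20.025, ∠ = arctan(20/1) ≈ 87.14°
zero (s+20): 20 + j20 → |·| = √(20²+20²) = √800 ≈ 28.284, ∠ = arctan(20/20) ≈ 45.00°
pole (s+68): 68 + j20 → |·| = √(68²+20²) = √5024 ≈ 70.88, ∠ = arctan(20/68) ≈ 16.39°
pole (s+500): 500 + j20 → |·| = √(500²+20²) = √250400 ≈ 500.4, ∠ = arctan(20/500) ≈ 2.29°
pole (s+2000): 2000 + j20 → |·| = √(2000²+20²) = √4000400 ≈ 2000.1, ∠ = arctan(20/2000) ≈ 0.57°
|G| = 500 · 566.39 / 7.094e+07 ≈ 0.003992
Gain = 20 log₁₀(0.003992) ≈ -47.98 dB
∠G = 132.14° − 19.25° = 112.89°

ω = 1: -73.6 dB, 46.9°; ω = 20: -48.0 dB, 112.9°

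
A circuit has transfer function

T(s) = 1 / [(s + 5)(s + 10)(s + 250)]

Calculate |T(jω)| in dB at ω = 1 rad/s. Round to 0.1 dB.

-82.2 dB

At s = jω = j1:
pole (s+5): 5 + j1 → |·| = √(5²+1²) = √26 ≈ 5.099, ∠ = arctan(1/5) ≈ 11.31°
pole (s+10): 10 + j1 → |·| = √(10²+1²) = √101 ≈ 10.05, ∠ = arctan(1/10) ≈ 5.71°
pole (s+250): 250 + j1 → |·| = √(250²+1²) = √62501 ≈ 250, ∠ = arctan(1/250) ≈ 0.23°
|T| = 1 / 12811 ≈ 7.8058e-05
Gain = 20 log₁₀(7.8058e-05) ≈ -82.15 dB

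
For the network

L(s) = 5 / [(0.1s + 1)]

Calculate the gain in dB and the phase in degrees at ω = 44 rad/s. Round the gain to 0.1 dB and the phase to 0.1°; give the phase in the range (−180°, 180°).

At ω = 44 rad/s:
pole (1 + j44·0.1) = 1 + j4.4 → |·| ≈ 4.5122, ∠ ≈ 77.20°
|L| = 5 · 1 / (4.5122) ≈ 1.1081
Gain = 20 log₁₀(1.1081) ≈ 0.89 dB
∠L = (0°) − (77.20°) = -77.20°

0.9 dB, -77.2°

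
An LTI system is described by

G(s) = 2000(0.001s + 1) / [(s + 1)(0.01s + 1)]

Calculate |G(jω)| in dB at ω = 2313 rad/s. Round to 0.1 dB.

At ω = 2313 rad/s:
zero (1 + j2313·0.001) = 1 + j2.313 → |·| ≈ 2.5199, ∠ ≈ 66.62°
pole (1 + j2313·1) = 1 + j2313 → |·| ≈ 2313, ∠ ≈ 89.98°
pole (1 + j2313·0.01) = 1 + j23.13 → |·| ≈ 23.152, ∠ ≈ 87.52°
|G| = 2000 · 2.5199 / (2313 · 23.152) ≈ 0.094113
Gain = 20 log₁₀(0.094113) ≈ -20.53 dB

-20.5 dB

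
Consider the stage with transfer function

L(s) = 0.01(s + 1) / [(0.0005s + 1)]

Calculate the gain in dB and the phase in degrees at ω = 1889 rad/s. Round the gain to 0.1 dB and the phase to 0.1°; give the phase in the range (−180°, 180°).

22.8 dB, 46.6°

At ω = 1889 rad/s:
zero (1 + j1889·1) = 1 + j1889 → |·| ≈ 1889, ∠ ≈ 89.97°
pole (1 + j1889·0.0005) = 1 + j0.9445 → |·| ≈ 1.3755, ∠ ≈ 43.37°
|L| = 0.01 · 1889 / (1.3755) ≈ 13.733
Gain = 20 log₁₀(13.733) ≈ 22.76 dB
∠L = (89.97°) − (43.37°) = 46.60°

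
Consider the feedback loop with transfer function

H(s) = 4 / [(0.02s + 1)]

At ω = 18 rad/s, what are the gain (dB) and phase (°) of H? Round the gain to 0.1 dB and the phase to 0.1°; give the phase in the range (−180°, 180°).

11.5 dB, -19.8°

At ω = 18 rad/s:
pole (1 + j18·0.02) = 1 + j0.36 → |·| ≈ 1.0628, ∠ ≈ 19.80°
|H| = 4 · 1 / (1.0628) ≈ 3.7636
Gain = 20 log₁₀(3.7636) ≈ 11.51 dB
∠H = (0°) − (19.80°) = -19.80°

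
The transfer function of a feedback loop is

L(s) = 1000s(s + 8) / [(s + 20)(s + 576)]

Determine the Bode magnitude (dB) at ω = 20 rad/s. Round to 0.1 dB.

28.4 dB

At s = jω = j20:
zero (s+8): 8 + j20 → |·| = √(8²+20²) = √464 ≈ 21.541, ∠ = arctan(20/8) ≈ 68.20°
zero at origin: s = j20 → |·| = 20, ∠ = 90.00°
pole (s+20): 20 + j20 → |·| = √(20²+20²) = √800 ≈ 28.284, ∠ = arctan(20/20) ≈ 45.00°
pole (s+576): 576 + j20 → |·| = √(576²+20²) = √332176 ≈ 576.35, ∠ = arctan(20/576) ≈ 1.99°
|L| = 1000 · 430.82 / 16301 ≈ 26.429
Gain = 20 log₁₀(26.429) ≈ 28.44 dB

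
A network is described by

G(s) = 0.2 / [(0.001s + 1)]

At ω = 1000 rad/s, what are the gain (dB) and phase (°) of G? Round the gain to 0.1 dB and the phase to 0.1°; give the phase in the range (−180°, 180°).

At ω = 1000 rad/s:
pole (1 + j1000·0.001) = 1 + j1 → |·| ≈ 1.4142, ∠ ≈ 45.00°
|G| = 0.2 · 1 / (1.4142) ≈ 0.14142
Gain = 20 log₁₀(0.14142) ≈ -16.99 dB
∠G = (0°) − (45.00°) = -45.00°

-17.0 dB, -45.0°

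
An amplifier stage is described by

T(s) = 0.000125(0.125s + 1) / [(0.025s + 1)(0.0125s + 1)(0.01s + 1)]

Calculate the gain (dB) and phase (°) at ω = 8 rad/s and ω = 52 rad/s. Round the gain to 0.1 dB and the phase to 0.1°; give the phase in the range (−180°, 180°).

ω = 8: -75.3 dB, 23.4°; ω = 52: -68.6 dB, -31.7°

At ω = 8 rad/s:
zero (1 + j8·0.125) = 1 + j1 → |·| ≈ 1.4142, ∠ ≈ 45.00°
pole (1 + j8·0.025) = 1 + j0.2 → |·| ≈ 1.0198, ∠ ≈ 11.31°
pole (1 + j8·0.0125) = 1 + j0.1 → |·| ≈ 1.005, ∠ ≈ 5.71°
pole (1 + j8·0.01) = 1 + j0.08 → |·| ≈ 1.0032, ∠ ≈ 4.57°
|T| = 0.000125 · 1.4142 / (1.0198 · 1.005 · 1.0032) ≈ 0.00017193
Gain = 20 log₁₀(0.00017193) ≈ -75.29 dB
∠T = (45.00°) − (11.31° + 5.71° + 4.57°) = 23.41°

At ω = 52 rad/s:
zero (1 + j52·0.125) = 1 + j6.5 → |·| ≈ 6.5765, ∠ ≈ 81.25°
pole (1 + j52·0.025) = 1 + j1.3 → |·| ≈ 1.6401, ∠ ≈ 52.43°
pole (1 + j52·0.0125) = 1 + j0.65 → |·| ≈ 1.1927, ∠ ≈ 33.02°
pole (1 + j52·0.01) = 1 + j0.52 → |·| ≈ 1.1271, ∠ ≈ 27.47°
|T| = 0.000125 · 6.5765 / (1.6401 · 1.1927 · 1.1271) ≈ 0.00037286
Gain = 20 log₁₀(0.00037286) ≈ -68.57 dB
∠T = (81.25°) − (52.43° + 33.02° + 27.47°) = -31.67°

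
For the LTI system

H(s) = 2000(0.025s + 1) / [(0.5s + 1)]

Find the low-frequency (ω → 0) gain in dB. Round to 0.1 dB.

H(0) = 2000 · 1 / 1 = 2000
20 log₁₀(2000) ≈ 66.02 dB

66.0 dB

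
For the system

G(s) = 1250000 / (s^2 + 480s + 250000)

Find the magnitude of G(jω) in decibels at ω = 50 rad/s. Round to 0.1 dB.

At s = jω = j50:
quadratic: (j50)² + 480·j50 + 250000 = 247500 + j24000 → |·| ≈ 2.4866e+05, ∠ ≈ 5.54°
|G| = 1250000 / 2.4866e+05 ≈ 5.0269
Gain = 20 log₁₀(5.0269) ≈ 14.03 dB

14.0 dB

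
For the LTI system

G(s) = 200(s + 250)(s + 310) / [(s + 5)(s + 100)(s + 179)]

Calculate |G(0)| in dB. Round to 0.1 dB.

44.8 dB

G(0) = 200·250·310 / (5·100·179) ≈ 173.18
20 log₁₀(173.18) ≈ 44.77 dB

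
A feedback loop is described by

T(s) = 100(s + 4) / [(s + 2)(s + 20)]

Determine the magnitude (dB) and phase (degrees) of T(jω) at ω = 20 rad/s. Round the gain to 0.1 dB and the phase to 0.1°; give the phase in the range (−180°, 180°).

At s = jω = j20:
zero (s+4): 4 + j20 → |·| = √(4²+20²) = √416 ≈ 20.396, ∠ = arctan(20/4) ≈ 78.69°
pole (s+2): 2 + j20 → |·| = √(2²+20²) = √404 ≈ 20.1, ∠ = arctan(20/2) ≈ 84.29°
pole (s+20): 20 + j20 → |·| = √(20²+20²) = √800 ≈ 28.284, ∠ = arctan(20/20) ≈ 45.00°
|T| = 100 · 20.396 / 568.51 ≈ 3.5876
Gain = 20 log₁₀(3.5876) ≈ 11.10 dB
∠T = 78.69° − 129.29° = -50.60°

11.1 dB, -50.6°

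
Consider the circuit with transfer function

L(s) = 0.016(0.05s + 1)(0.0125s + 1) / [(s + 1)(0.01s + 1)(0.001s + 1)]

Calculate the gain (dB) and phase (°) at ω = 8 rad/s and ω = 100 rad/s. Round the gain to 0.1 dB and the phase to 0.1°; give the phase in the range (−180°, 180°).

ω = 8: -53.4 dB, -60.4°; ω = 100: -60.7 dB, -10.1°

At ω = 8 rad/s:
zero (1 + j8·0.05) = 1 + j0.4 → |·| ≈ 1.077, ∠ ≈ 21.80°
zero (1 + j8·0.0125) = 1 + j0.1 → |·| ≈ 1.005, ∠ ≈ 5.71°
pole (1 + j8·1) = 1 + j8 → |·| ≈ 8.0623, ∠ ≈ 82.87°
pole (1 + j8·0.01) = 1 + j0.08 → |·| ≈ 1.0032, ∠ ≈ 4.57°
pole (1 + j8·0.001) = 1 + j0.008 → |·| ≈ 1, ∠ ≈ 0.46°
|L| = 0.016 · 1.077 · 1.005 / (8.0623 · 1.0032 · 1) ≈ 0.0021412
Gain = 20 log₁₀(0.0021412) ≈ -53.39 dB
∠L = (21.80° + 5.71°) − (82.87° + 4.57° + 0.46°) = -60.39°

At ω = 100 rad/s:
zero (1 + j100·0.05) = 1 + j5 → |·| ≈ 5.099, ∠ ≈ 78.69°
zero (1 + j100·0.0125) = 1 + j1.25 → |·| ≈ 1.6008, ∠ ≈ 51.34°
pole (1 + j100·1) = 1 + j100 → |·| ≈ 100, ∠ ≈ 89.43°
pole (1 + j100·0.01) = 1 + j1 → |·| ≈ 1.4142, ∠ ≈ 45.00°
pole (1 + j100·0.001) = 1 + j0.1 → |·| ≈ 1.005, ∠ ≈ 5.71°
|L| = 0.016 · 5.099 · 1.6008 / (100 · 1.4142 · 1.005) ≈ 0.00091889
Gain = 20 log₁₀(0.00091889) ≈ -60.73 dB
∠L = (78.69° + 51.34°) − (89.43° + 45.00° + 5.71°) = -10.11°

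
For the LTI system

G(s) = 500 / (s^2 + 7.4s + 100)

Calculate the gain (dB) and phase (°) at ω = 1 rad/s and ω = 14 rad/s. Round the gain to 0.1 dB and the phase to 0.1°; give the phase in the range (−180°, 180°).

ω = 1: 14.0 dB, -4.3°; ω = 14: 11.0 dB, -132.8°

At s = jω = j1:
quadratic: (j1)² + 7.4·j1 + 100 = 99 + j7.4 → |·| ≈ 99.276, ∠ ≈ 4.27°
|G| = 500 / 99.276 ≈ 5.0365
Gain = 20 log₁₀(5.0365) ≈ 14.04 dB
∠G = 0.00° − 4.27° = -4.27°

At s = jω = j14:
quadratic: (j14)² + 7.4·j14 + 100 = -96 + j103.6 → |·| ≈ 141.24, ∠ ≈ 132.82°
|G| = 500 / 141.24 ≈ 3.5401
Gain = 20 log₁₀(3.5401) ≈ 10.98 dB
∠G = 0.00° − 132.82° = -132.82°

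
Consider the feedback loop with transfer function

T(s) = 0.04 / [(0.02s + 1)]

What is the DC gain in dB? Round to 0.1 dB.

T(0) = 0.04 · 1 / 1 = 0.04
20 log₁₀(0.04) ≈ -27.96 dB

-28.0 dB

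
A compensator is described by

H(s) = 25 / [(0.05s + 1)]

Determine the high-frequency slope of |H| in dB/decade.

-20 dB/decade

Each pole contributes −20 dB/decade at high frequency; each zero contributes +20 dB/decade.
Net: 0 zero(s) − 1 pole(s) → -20 dB/decade.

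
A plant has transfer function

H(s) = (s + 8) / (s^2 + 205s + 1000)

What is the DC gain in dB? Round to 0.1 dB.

H(0) = 8 / 1000 = 0.008
20 log₁₀(0.008) ≈ -41.94 dB

-41.9 dB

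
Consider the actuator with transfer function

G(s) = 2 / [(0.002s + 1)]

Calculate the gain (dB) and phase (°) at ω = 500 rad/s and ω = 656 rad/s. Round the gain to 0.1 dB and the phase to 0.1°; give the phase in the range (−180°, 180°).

At ω = 500 rad/s:
pole (1 + j500·0.002) = 1 + j1 → |·| ≈ 1.4142, ∠ ≈ 45.00°
|G| = 2 · 1 / (1.4142) ≈ 1.4142
Gain = 20 log₁₀(1.4142) ≈ 3.01 dB
∠G = (0°) − (45.00°) = -45.00°

At ω = 656 rad/s:
pole (1 + j656·0.002) = 1 + j1.312 → |·| ≈ 1.6496, ∠ ≈ 52.69°
|G| = 2 · 1 / (1.6496) ≈ 1.2124
Gain = 20 log₁₀(1.2124) ≈ 1.67 dB
∠G = (0°) − (52.69°) = -52.69°

ω = 500: 3.0 dB, -45.0°; ω = 656: 1.7 dB, -52.7°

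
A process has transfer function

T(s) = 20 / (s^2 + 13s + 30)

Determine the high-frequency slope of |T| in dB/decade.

-40 dB/decade

Each pole contributes −20 dB/decade at high frequency; each zero contributes +20 dB/decade.
Net: 0 zero(s) − 2 pole(s) → -40 dB/decade.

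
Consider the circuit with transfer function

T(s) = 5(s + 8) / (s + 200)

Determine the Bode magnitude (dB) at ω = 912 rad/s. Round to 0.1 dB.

13.8 dB

At s = jω = j912:
zero (s+8): 8 + j912 → |·| = √(8²+912²) = √831808 ≈ 912.04, ∠ = arctan(912/8) ≈ 89.50°
pole (s+200): 200 + j912 → |·| = √(200²+912²) = √871744 ≈ 933.67, ∠ = arctan(912/200) ≈ 77.63°
|T| = 5 · 912.04 / 933.67 ≈ 4.8842
Gain = 20 log₁₀(4.8842) ≈ 13.78 dB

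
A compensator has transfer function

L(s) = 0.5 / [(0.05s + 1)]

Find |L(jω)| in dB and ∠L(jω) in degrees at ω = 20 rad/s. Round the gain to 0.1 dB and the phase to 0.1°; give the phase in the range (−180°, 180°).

-9.0 dB, -45.0°

At ω = 20 rad/s:
pole (1 + j20·0.05) = 1 + j1 → |·| ≈ 1.4142, ∠ ≈ 45.00°
|L| = 0.5 · 1 / (1.4142) ≈ 0.35356
Gain = 20 log₁₀(0.35356) ≈ -9.03 dB
∠L = (0°) − (45.00°) = -45.00°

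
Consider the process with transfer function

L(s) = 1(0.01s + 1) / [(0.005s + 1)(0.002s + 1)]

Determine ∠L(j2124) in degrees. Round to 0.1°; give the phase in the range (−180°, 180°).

At ω = 2124 rad/s:
zero (1 + j2124·0.01) = 1 + j21.24 → |·| ≈ 21.264, ∠ ≈ 87.30°
pole (1 + j2124·0.005) = 1 + j10.62 → |·| ≈ 10.667, ∠ ≈ 84.62°
pole (1 + j2124·0.002) = 1 + j4.248 → |·| ≈ 4.3641, ∠ ≈ 76.75°
∠L = (87.30°) − (84.62° + 76.75°) = -74.07°

-74.1°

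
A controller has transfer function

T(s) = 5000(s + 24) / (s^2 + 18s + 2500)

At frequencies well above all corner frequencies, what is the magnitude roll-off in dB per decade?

-20 dB/decade

Each pole contributes −20 dB/decade at high frequency; each zero contributes +20 dB/decade.
Net: 1 zero(s) − 2 pole(s) → -20 dB/decade.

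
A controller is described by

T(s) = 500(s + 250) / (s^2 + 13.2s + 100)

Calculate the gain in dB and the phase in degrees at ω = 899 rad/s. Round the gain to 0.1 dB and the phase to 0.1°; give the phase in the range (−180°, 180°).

At s = jω = j899:
zero (s+250): 250 + j899 → |·| = √(250²+899²) = √870701 ≈ 933.11, ∠ = arctan(899/250) ≈ 74.46°
quadratic: (j899)² + 13.2·j899 + 100 = -808101 + j11866.8 → |·| ≈ 8.0819e+05, ∠ ≈ 179.16°
|T| = 500 · 933.11 / 8.0819e+05 ≈ 0.57728
Gain = 20 log₁₀(0.57728) ≈ -4.77 dB
∠T = 74.46° − 179.16° = -104.70°

-4.8 dB, -104.7°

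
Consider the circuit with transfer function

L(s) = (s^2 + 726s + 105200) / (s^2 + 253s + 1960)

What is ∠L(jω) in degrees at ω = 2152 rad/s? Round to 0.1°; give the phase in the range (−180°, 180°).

Substitute s = j2152:
Numerator: (j2152)^2 + 726(j2152) + 105200 = -4525904 + j1562352
Denominator: (j2152)^2 + 253(j2152) + 1960 = -4629144 + j544456
|N| = √(4525904² + 1562352²) ≈ 4.788e+06, ∠N ≈ 160.96°
|D| = √(4629144² + 544456²) ≈ 4.6611e+06, ∠D ≈ 173.29°
∠L = 160.96° − 173.29° = -12.33°

-12.3°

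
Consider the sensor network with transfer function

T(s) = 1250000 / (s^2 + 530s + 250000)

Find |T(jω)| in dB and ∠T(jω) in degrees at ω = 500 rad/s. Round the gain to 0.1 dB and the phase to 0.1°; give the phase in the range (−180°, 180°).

At s = jω = j500:
quadratic: (j500)² + 530·j500 + 250000 = 0 + j265000 → |·| ≈ 2.65e+05, ∠ ≈ 90.00°
|T| = 1250000 / 2.65e+05 ≈ 4.717
Gain = 20 log₁₀(4.717) ≈ 13.47 dB
∠T = 0.00° − 90.00° = -90.00°

13.5 dB, -90.0°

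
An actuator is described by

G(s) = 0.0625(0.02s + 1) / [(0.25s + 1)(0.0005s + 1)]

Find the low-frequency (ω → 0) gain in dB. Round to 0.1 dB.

-24.1 dB

G(0) = 0.0625 · 1 / 1 = 0.0625
20 log₁₀(0.0625) ≈ -24.08 dB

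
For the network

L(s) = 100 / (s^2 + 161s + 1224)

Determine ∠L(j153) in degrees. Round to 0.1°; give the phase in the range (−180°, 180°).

-132.0°

Substitute s = j153:
Numerator: 100 = 100 + j0
Denominator: (j153)^2 + 161(j153) + 1224 = -22185 + j24633
|N| = √(100² + 0²) ≈ 100, ∠N ≈ 0.00°
|D| = √(22185² + 24633²) ≈ 33151, ∠D ≈ 132.01°
∠L = 0.00° − 132.01° = -132.01°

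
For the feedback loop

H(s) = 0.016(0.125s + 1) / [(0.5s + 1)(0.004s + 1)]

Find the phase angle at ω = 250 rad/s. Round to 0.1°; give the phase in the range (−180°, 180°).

At ω = 250 rad/s:
zero (1 + j250·0.125) = 1 + j31.25 → |·| ≈ 31.266, ∠ ≈ 88.17°
pole (1 + j250·0.5) = 1 + j125 → |·| ≈ 125, ∠ ≈ 89.54°
pole (1 + j250·0.004) = 1 + j1 → |·| ≈ 1.4142, ∠ ≈ 45.00°
∠H = (88.17°) − (89.54° + 45.00°) = -46.37°

-46.4°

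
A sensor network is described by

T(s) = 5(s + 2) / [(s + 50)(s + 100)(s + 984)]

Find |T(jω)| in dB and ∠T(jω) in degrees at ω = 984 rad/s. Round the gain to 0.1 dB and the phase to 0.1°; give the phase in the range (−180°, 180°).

-108.8 dB, -126.4°

At s = jω = j984:
zero (s+2): 2 + j984 → |·| = √(2²+984²) = √968260 ≈ 984, ∠ = arctan(984/2) ≈ 89.88°
pole (s+50): 50 + j984 → |·| = √(50²+984²) = √970756 ≈ 985.27, ∠ = arctan(984/50) ≈ 87.09°
pole (s+100): 100 + j984 → |·| = √(100²+984²) = √978256 ≈ 989.07, ∠ = arctan(984/100) ≈ 84.20°
pole (s+984): 984 + j984 → |·| = √(984²+984²) = √1936512 ≈ 1391.6, ∠ = arctan(984/984) ≈ 45.00°
|T| = 5 · 984 / 1.3561e+09 ≈ 3.6281e-06
Gain = 20 log₁₀(3.6281e-06) ≈ -108.81 dB
∠T = 89.88° − 216.29° = -126.41°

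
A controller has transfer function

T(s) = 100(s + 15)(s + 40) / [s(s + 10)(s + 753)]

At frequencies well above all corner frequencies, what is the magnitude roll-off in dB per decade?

-20 dB/decade

Each pole contributes −20 dB/decade at high frequency; each zero contributes +20 dB/decade.
Net: 2 zero(s) − 3 pole(s) → -20 dB/decade.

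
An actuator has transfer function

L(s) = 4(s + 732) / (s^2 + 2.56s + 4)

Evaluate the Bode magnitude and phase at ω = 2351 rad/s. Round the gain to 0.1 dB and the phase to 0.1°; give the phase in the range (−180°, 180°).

At s = jω = j2351:
zero (s+732): 732 + j2351 → |·| = √(732²+2351²) = √6063025 ≈ 2462.3, ∠ = arctan(2351/732) ≈ 72.71°
quadratic: (j2351)² + 2.56·j2351 + 4 = -5527197 + j6018.56 → |·| ≈ 5.5272e+06, ∠ ≈ 179.94°
|L| = 4 · 2462.3 / 5.5272e+06 ≈ 0.001782
Gain = 20 log₁₀(0.001782) ≈ -54.98 dB
∠L = 72.71° − 179.94° = -107.23°

-55.0 dB, -107.2°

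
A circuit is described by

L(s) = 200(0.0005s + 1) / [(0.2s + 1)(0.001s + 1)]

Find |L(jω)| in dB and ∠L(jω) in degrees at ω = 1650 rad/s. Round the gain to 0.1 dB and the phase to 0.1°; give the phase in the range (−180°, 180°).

At ω = 1650 rad/s:
zero (1 + j1650·0.0005) = 1 + j0.825 → |·| ≈ 1.2964, ∠ ≈ 39.52°
pole (1 + j1650·0.2) = 1 + j330 → |·| ≈ 330, ∠ ≈ 89.83°
pole (1 + j1650·0.001) = 1 + j1.65 → |·| ≈ 1.9294, ∠ ≈ 58.78°
|L| = 200 · 1.2964 / (330 · 1.9294) ≈ 0.40722
Gain = 20 log₁₀(0.40722) ≈ -7.80 dB
∠L = (39.52°) − (89.83° + 58.78°) = -109.09°

-7.8 dB, -109.1°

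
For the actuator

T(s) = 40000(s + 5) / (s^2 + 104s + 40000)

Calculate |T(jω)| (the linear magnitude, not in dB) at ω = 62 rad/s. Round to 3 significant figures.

67.7

At s = jω = j62:
zero (s+5): 5 + j62 → |·| = √(5²+62²) = √3869 ≈ 62.201, ∠ = arctan(62/5) ≈ 85.39°
quadratic: (j62)² + 104·j62 + 40000 = 36156 + j6448 → |·| ≈ 36726, ∠ ≈ 10.11°
|T| = 40000 · 62.201 / 36726 ≈ 67.746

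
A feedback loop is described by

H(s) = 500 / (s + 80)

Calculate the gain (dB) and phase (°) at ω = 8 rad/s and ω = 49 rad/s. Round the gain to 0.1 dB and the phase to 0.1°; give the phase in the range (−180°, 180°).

At s = jω = j8:
pole (s+80): 80 + j8 → |·| = √(80²+8²) = √6464 ≈ 80.399, ∠ = arctan(8/80) ≈ 5.71°
|H| = 500 / 80.399 ≈ 6.219
Gain = 20 log₁₀(6.219) ≈ 15.87 dB
∠H = 0.00° − 5.71° = -5.71°

At s = jω = j49:
pole (s+80): 80 + j49 → |·| = √(80²+49²) = √8801 ≈ 93.814, ∠ = arctan(49/80) ≈ 31.49°
|H| = 500 / 93.814 ≈ 5.3297
Gain = 20 log₁₀(5.3297) ≈ 14.53 dB
∠H = 0.00° − 31.49° = -31.49°

ω = 8: 15.9 dB, -5.7°; ω = 49: 14.5 dB, -31.5°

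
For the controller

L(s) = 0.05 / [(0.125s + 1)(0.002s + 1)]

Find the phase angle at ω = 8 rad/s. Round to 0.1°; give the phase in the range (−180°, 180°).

At ω = 8 rad/s:
pole (1 + j8·0.125) = 1 + j1 → |·| ≈ 1.4142, ∠ ≈ 45.00°
pole (1 + j8·0.002) = 1 + j0.016 → |·| ≈ 1.0001, ∠ ≈ 0.92°
∠L = (0°) − (45.00° + 0.92°) = -45.92°

-45.9°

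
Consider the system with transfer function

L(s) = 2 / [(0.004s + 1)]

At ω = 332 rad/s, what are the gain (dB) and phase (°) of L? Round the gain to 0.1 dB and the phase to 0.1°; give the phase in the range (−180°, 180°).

1.6 dB, -53.0°

At ω = 332 rad/s:
pole (1 + j332·0.004) = 1 + j1.328 → |·| ≈ 1.6624, ∠ ≈ 53.02°
|L| = 2 · 1 / (1.6624) ≈ 1.2031
Gain = 20 log₁₀(1.2031) ≈ 1.61 dB
∠L = (0°) − (53.02°) = -53.02°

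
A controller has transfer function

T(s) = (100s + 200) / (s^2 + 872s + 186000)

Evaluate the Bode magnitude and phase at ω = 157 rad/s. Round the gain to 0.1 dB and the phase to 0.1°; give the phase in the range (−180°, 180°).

Substitute s = j157:
Numerator: 100(j157) + 200 = 200 + j15700
Denominator: (j157)^2 + 872(j157) + 186000 = 161351 + j136904
|N| = √(200² + 15700²) ≈ 15701, ∠N ≈ 89.27°
|D| = √(161351² + 136904²) ≈ 2.1161e+05, ∠D ≈ 40.31°
|T| = 15701 / 2.1161e+05 ≈ 0.074198
Gain = 20 log₁₀(0.074198) ≈ -22.59 dB
∠T = 89.27° − 40.31° = 48.96°

-22.6 dB, 49.0°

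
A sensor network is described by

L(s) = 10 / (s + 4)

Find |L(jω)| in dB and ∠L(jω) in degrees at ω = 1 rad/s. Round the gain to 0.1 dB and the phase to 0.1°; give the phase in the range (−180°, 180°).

Substitute s = j1:
Numerator: 10 = 10 + j0
Denominator: (j1) + 4 = 4 + j1
|N| = √(10² + 0²) ≈ 10, ∠N ≈ 0.00°
|D| = √(4² + 1²) ≈ 4.1231, ∠D ≈ 14.04°
|L| = 10 / 4.1231 ≈ 2.4254
Gain = 20 log₁₀(2.4254) ≈ 7.70 dB
∠L = 0.00° − 14.04° = -14.04°

7.7 dB, -14.0°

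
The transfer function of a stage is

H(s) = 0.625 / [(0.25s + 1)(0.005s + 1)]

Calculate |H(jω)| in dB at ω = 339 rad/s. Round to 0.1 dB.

-48.5 dB

At ω = 339 rad/s:
pole (1 + j339·0.25) = 1 + j84.75 → |·| ≈ 84.756, ∠ ≈ 89.32°
pole (1 + j339·0.005) = 1 + j1.695 → |·| ≈ 1.968, ∠ ≈ 59.46°
|H| = 0.625 · 1 / (84.756 · 1.968) ≈ 0.003747
Gain = 20 log₁₀(0.003747) ≈ -48.53 dB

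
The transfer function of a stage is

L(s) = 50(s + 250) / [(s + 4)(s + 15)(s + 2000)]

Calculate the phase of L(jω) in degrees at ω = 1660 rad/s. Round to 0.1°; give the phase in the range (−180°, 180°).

At s = jω = j1660:
zero (s+250): 250 + j1660 → |·| = √(250²+1660²) = √2818100 ≈ 1678.7, ∠ = arctan(1660/250) ≈ 81.44°
pole (s+4): 4 + j1660 → |·| = √(4²+1660²) = √2755616 ≈ 1660, ∠ = arctan(1660/4) ≈ 89.86°
pole (s+15): 15 + j1660 → |·| = √(15²+1660²) = √2755825 ≈ 1660.1, ∠ = arctan(1660/15) ≈ 89.48°
pole (s+2000): 2000 + j1660 → |·| = √(2000²+1660²) = √6755600 ≈ 2599.2, ∠ = arctan(1660/2000) ≈ 39.69°
∠L = 81.44° − 219.03° = -137.59°

-137.6°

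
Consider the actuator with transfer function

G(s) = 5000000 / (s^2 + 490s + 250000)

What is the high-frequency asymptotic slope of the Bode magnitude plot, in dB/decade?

Each pole contributes −20 dB/decade at high frequency; each zero contributes +20 dB/decade.
Net: 0 zero(s) − 2 pole(s) → -40 dB/decade.

-40 dB/decade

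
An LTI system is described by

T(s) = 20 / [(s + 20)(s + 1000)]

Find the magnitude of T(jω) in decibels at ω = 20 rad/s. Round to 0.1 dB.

-63.0 dB

At s = jω = j20:
pole (s+20): 20 + j20 → |·| = √(20²+20²) = √800 ≈ 28.284, ∠ = arctan(20/20) ≈ 45.00°
pole (s+1000): 1000 + j20 → |·| = √(1000²+20²) = √1000400 ≈ 1000.2, ∠ = arctan(20/1000) ≈ 1.15°
|T| = 20 / 28290 ≈ 0.00070696
Gain = 20 log₁₀(0.00070696) ≈ -63.01 dB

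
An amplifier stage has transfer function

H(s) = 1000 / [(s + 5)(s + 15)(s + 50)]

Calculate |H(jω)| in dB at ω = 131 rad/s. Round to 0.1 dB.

At s = jω = j131:
pole (s+5): 5 + j131 → |·| = √(5²+131²) = √17186 ≈ 131.1, ∠ = arctan(131/5) ≈ 87.81°
pole (s+15): 15 + j131 → |·| = √(15²+131²) = √17386 ≈ 131.86, ∠ = arctan(131/15) ≈ 83.47°
pole (s+50): 50 + j131 → |·| = √(50²+131²) = √19661 ≈ 140.22, ∠ = arctan(131/50) ≈ 69.11°
|H| = 1000 / 2.424e+06 ≈ 0.00041254
Gain = 20 log₁₀(0.00041254) ≈ -67.69 dB

-67.7 dB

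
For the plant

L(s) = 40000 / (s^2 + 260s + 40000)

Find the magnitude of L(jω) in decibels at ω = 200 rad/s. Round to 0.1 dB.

At s = jω = j200:
quadratic: (j200)² + 260·j200 + 40000 = 0 + j52000 → |·| ≈ 52000, ∠ ≈ 90.00°
|L| = 40000 / 52000 ≈ 0.76923
Gain = 20 log₁₀(0.76923) ≈ -2.28 dB

-2.3 dB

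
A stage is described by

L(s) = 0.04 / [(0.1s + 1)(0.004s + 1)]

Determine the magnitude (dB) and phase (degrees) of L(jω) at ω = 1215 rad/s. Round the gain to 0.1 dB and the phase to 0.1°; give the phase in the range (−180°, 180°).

-83.6 dB, -167.9°

At ω = 1215 rad/s:
pole (1 + j1215·0.1) = 1 + j121.5 → |·| ≈ 121.5, ∠ ≈ 89.53°
pole (1 + j1215·0.004) = 1 + j4.86 → |·| ≈ 4.9618, ∠ ≈ 78.37°
|L| = 0.04 · 1 / (121.5 · 4.9618) ≈ 6.6351e-05
Gain = 20 log₁₀(6.6351e-05) ≈ -83.56 dB
∠L = (0°) − (89.53° + 78.37°) = -167.90°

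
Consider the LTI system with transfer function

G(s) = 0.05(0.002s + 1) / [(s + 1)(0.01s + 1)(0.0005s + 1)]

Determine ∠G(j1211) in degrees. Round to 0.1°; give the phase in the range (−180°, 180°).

-138.9°

At ω = 1211 rad/s:
zero (1 + j1211·0.002) = 1 + j2.422 → |·| ≈ 2.6203, ∠ ≈ 67.57°
pole (1 + j1211·1) = 1 + j1211 → |·| ≈ 1211, ∠ ≈ 89.95°
pole (1 + j1211·0.01) = 1 + j12.11 → |·| ≈ 12.151, ∠ ≈ 85.28°
pole (1 + j1211·0.0005) = 1 + j0.6055 → |·| ≈ 1.169, ∠ ≈ 31.19°
∠G = (67.57°) − (89.95° + 85.28° + 31.19°) = -138.85°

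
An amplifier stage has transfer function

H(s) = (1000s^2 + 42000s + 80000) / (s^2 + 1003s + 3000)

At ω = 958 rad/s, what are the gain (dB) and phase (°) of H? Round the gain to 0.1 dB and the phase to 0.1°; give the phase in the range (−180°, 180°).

Substitute s = j958:
Numerator: 1000(j958)^2 + 42000(j958) + 80000 = -917684000 + j40236000
Denominator: (j958)^2 + 1003(j958) + 3000 = -914764 + j960874
|N| = √(917684000² + 40236000²) ≈ 9.1857e+08, ∠N ≈ 177.49°
|D| = √(914764² + 960874²) ≈ 1.3267e+06, ∠D ≈ 133.59°
|H| = 9.1857e+08 / 1.3267e+06 ≈ 692.37
Gain = 20 log₁₀(692.37) ≈ 56.81 dB
∠H = 177.49° − 133.59° = 43.90°

56.8 dB, 43.9°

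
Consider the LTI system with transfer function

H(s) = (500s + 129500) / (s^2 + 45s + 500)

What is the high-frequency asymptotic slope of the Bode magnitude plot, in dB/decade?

-20 dB/decade

Each pole contributes −20 dB/decade at high frequency; each zero contributes +20 dB/decade.
Net: 1 zero(s) − 2 pole(s) → -20 dB/decade.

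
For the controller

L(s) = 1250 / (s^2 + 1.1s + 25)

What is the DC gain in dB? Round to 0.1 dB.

L(0) = 1250 / 25 = 50
20 log₁₀(50) ≈ 33.98 dB

34.0 dB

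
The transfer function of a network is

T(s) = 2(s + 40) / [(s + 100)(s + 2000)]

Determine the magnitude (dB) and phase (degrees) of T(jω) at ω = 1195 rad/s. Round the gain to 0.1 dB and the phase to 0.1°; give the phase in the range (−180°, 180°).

At s = jω = j1195:
zero (s+40): 40 + j1195 → |·| = √(40²+1195²) = √1429625 ≈ 1195.7, ∠ = arctan(1195/40) ≈ 88.08°
pole (s+100): 100 + j1195 → |·| = √(100²+1195²) = √1438025 ≈ 1199.2, ∠ = arctan(1195/100) ≈ 85.22°
pole (s+2000): 2000 + j1195 → |·| = √(2000²+1195²) = √5428025 ≈ 2329.8, ∠ = arctan(1195/2000) ≈ 30.86°
|T| = 2 · 1195.7 / 2.7939e+06 ≈ 0.00085594
Gain = 20 log₁₀(0.00085594) ≈ -61.35 dB
∠T = 88.08° − 116.08° = -28.00°

-61.4 dB, -28.0°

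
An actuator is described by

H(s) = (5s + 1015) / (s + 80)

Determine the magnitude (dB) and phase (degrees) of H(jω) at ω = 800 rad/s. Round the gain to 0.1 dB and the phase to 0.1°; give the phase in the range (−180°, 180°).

Substitute s = j800:
Numerator: 5(j800) + 1015 = 1015 + j4000
Denominator: (j800) + 80 = 80 + j800
|N| = √(1015² + 4000²) ≈ 4126.8, ∠N ≈ 75.76°
|D| = √(80² + 800²) ≈ 803.99, ∠D ≈ 84.29°
|H| = 4126.8 / 803.99 ≈ 5.1329
Gain = 20 log₁₀(5.1329) ≈ 14.21 dB
∠H = 75.76° − 84.29° = -8.53°

14.2 dB, -8.5°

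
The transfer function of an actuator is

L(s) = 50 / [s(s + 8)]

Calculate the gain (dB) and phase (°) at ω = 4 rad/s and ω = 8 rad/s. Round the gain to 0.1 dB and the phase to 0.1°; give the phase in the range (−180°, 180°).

ω = 4: 2.9 dB, -116.6°; ω = 8: -5.2 dB, -135.0°

At s = jω = j4:
pole (s+8): 8 + j4 → |·| = √(8²+4²) = √80 ≈ 8.9443, ∠ = arctan(4/8) ≈ 26.57°
pole at origin: |s| = 4, ∠ = 90.00° (in denominator)
|L| = 50 / 35.777 ≈ 1.3975
Gain = 20 log₁₀(1.3975) ≈ 2.91 dB
∠L = 0.00° − 116.57° = -116.57°

At s = jω = j8:
pole (s+8): 8 + j8 → |·| = √(8²+8²) = √128 ≈ 11.314, ∠ = arctan(8/8) ≈ 45.00°
pole at origin: |s| = 8, ∠ = 90.00° (in denominator)
|L| = 50 / 90.512 ≈ 0.55241
Gain = 20 log₁₀(0.55241) ≈ -5.15 dB
∠L = 0.00° − 135.00° = -135.00°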